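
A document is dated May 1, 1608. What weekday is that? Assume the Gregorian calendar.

Thursday

Doomsday rule: the anchor day for the 1600s is Tuesday. For year 08: 8÷12 = 0 r 8, and 8÷4 = 2, so 0+8+2 = 10.
Tuesday + 10 ≡ Friday — that's 1608's doomsday.
In May the doomsday date is May 9.
May 1 is 8 days before May 9; 8 mod 7 = 1, so Friday − 1 = Thursday.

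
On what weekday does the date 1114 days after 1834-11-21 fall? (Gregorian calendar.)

Saturday

Nov 21, 1834 is a Friday.
1114 mod 7 = 1, so 1114 days after a Friday is Friday + 1 = Saturday.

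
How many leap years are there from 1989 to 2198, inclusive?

Multiples of 4 in [1989,2198]: 52.
Of those, multiples of 100: 2 (not leap unless ÷400).
Multiples of 400: 1.
Leap years = 52 − 2 + 1 = 51.

51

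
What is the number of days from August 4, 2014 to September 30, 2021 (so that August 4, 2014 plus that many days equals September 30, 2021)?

Aug 4, 2014 → Aug 4, 2015: 365 days.
Aug 4, 2015 → Aug 4, 2016: 366 days (Feb 29, 2016 is in that span).
Aug 4, 2016 → Aug 4, 2017: 365 days.
Aug 4, 2017 → Aug 4, 2018: 365 days.
Aug 4, 2018 → Aug 4, 2019: 365 days.
Aug 4, 2019 → Aug 4, 2020: 366 days (Feb 29, 2020 is in that span).
Aug 4, 2020 → Aug 4, 2021: 365 days.
Aug 4, 2021 → Sep 4, 2021: 31 days (August has 31).
Sep 4, 2021 → Sep 30, 2021: 26 days.
Total: 2614 days.

2614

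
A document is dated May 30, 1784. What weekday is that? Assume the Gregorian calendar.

Sunday

Doomsday rule: the anchor day for the 1700s is Sunday. For year 84: 84÷12 = 7 r 0, and 0÷4 = 0, so 7+0+0 = 7.
Sunday + 7 ≡ Sunday — that's 1784's doomsday.
In May the doomsday date is May 9.
May 30 is 21 days after May 9; 21 mod 7 = 0, so Sunday + 0 = Sunday.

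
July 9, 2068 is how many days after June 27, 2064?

1473

Jun 27, 2064 → Jun 27, 2065: 365 days.
Jun 27, 2065 → Jun 27, 2066: 365 days.
Jun 27, 2066 → Jun 27, 2067: 365 days.
Jun 27, 2067 → Jul 27, 2067: 30 days (June has 30).
Jul 27, 2067 → Aug 27, 2067: 31 days (July has 31).
Aug 27, 2067 → Sep 27, 2067: 31 days (August has 31).
Sep 27, 2067 → Oct 27, 2067: 30 days (September has 30).
Oct 27, 2067 → Nov 27, 2067: 31 days (October has 31).
Nov 27, 2067 → Dec 27, 2067: 30 days (November has 30).
Dec 27, 2067 → Jan 27, 2068: 31 days (December has 31).
Jan 27, 2068 → Feb 27, 2068: 31 days (January has 31).
Feb 27, 2068 → Mar 27, 2068: 29 days (February has 29).
Mar 27, 2068 → Apr 27, 2068: 31 days (March has 31).
Apr 27, 2068 → May 27, 2068: 30 days (April has 30).
May 27, 2068 → Jun 27, 2068: 31 days (May has 31).
Jun 27, 2068 → Jul 9, 2068: 12 days.
Total: 1473 days.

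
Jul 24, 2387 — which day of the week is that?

Friday

Doomsday rule: the anchor day for the 2300s is Wednesday. For year 87: 87÷12 = 7 r 3, and 3÷4 = 0, so 7+3+0 = 10.
Wednesday + 10 ≡ Saturday — that's 2387's doomsday.
In July the doomsday date is Jul 11.
Jul 24 is 13 days after Jul 11; 13 mod 7 = 6, so Saturday + 6 = Friday.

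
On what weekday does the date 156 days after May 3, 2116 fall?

First find the weekday of May 3, 2116. Doomsday rule: the anchor day for the 2100s is Sunday. For year 16: 16÷12 = 1 r 4, and 4÷4 = 1, so 1+4+1 = 6.
Sunday + 6 ≡ Saturday — that's 2116's doomsday.
In May the doomsday date is May 9.
May 3 is 6 days before May 9; 6 mod 7 = 6, so Saturday − 6 = Sunday.
156 mod 7 = 2, so 156 days after a Sunday is Sunday + 2 = Tuesday.

Tuesday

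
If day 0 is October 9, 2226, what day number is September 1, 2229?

Oct 9, 2226 → Oct 9, 2227: 365 days.
Oct 9, 2227 → Oct 9, 2228: 366 days (Feb 29, 2228 is in that span).
Oct 9, 2228 → Nov 9, 2228: 31 days (October has 31).
Nov 9, 2228 → Dec 9, 2228: 30 days (November has 30).
Dec 9, 2228 → Jan 9, 2229: 31 days (December has 31).
Jan 9, 2229 → Feb 9, 2229: 31 days (January has 31).
Feb 9, 2229 → Mar 9, 2229: 28 days (February has 28).
Mar 9, 2229 → Apr 9, 2229: 31 days (March has 31).
Apr 9, 2229 → May 9, 2229: 30 days (April has 30).
May 9, 2229 → Jun 9, 2229: 31 days (May has 31).
Jun 9, 2229 → Jul 9, 2229: 30 days (June has 30).
Jul 9, 2229 → Aug 9, 2229: 31 days (July has 31).
Aug 9, 2229 → Sep 1, 2229: 23 days.
Total: 1058 days.

1058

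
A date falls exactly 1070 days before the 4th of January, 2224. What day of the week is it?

Jan 4, 2224 is a Sunday.
1070 mod 7 = 6, so 1070 days before a Sunday is Sunday − 6 = Monday.

Monday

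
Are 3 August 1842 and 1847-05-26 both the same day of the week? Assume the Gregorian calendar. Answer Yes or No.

Yes

From Aug 3, 1842 to May 26, 1847 is 1757 days.
1757 mod 7 = 0, so they are the same weekday.
(Aug 3, 1842 is a Wednesday; May 26, 1847 is a Wednesday.)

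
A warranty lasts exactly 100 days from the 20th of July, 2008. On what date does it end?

Jul has 31 days: +12 → Aug 1, 2008 (88 left).
Aug has 31 days: +31 → Sep 1, 2008 (57 left).
Sep has 30 days: +30 → Oct 1, 2008 (27 left).
+27 → Oct 28, 2008.

October 28, 2008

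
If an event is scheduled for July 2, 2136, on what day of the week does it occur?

Doomsday rule: the anchor day for the 2100s is Sunday. For year 36: 36÷12 = 3 r 0, and 0÷4 = 0, so 3+0+0 = 3.
Sunday + 3 ≡ Wednesday — that's 2136's doomsday.
In July the doomsday date is Jul 11.
Jul 2 is 9 days before Jul 11; 9 mod 7 = 2, so Wednesday − 2 = Monday.

Monday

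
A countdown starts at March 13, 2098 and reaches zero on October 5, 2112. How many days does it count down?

5319

Mar 13, 2098 → Mar 13, 2099: 365 days.
Mar 13, 2099 → Mar 13, 2100: 365 days.
Mar 13, 2100 → Mar 13, 2101: 365 days.
Mar 13, 2101 → Mar 13, 2102: 365 days.
Mar 13, 2102 → Mar 13, 2103: 365 days.
Mar 13, 2103 → Mar 13, 2104: 366 days (Feb 29, 2104 is in that span).
Mar 13, 2104 → Mar 13, 2105: 365 days.
Mar 13, 2105 → Mar 13, 2106: 365 days.
Mar 13, 2106 → Mar 13, 2107: 365 days.
Mar 13, 2107 → Mar 13, 2108: 366 days (Feb 29, 2108 is in that span).
Mar 13, 2108 → Mar 13, 2109: 365 days.
Mar 13, 2109 → Mar 13, 2110: 365 days.
Mar 13, 2110 → Mar 13, 2111: 365 days.
Mar 13, 2111 → Mar 13, 2112: 366 days (Feb 29, 2112 is in that span).
Mar 13, 2112 → Apr 13, 2112: 31 days (March has 31).
Apr 13, 2112 → May 13, 2112: 30 days (April has 30).
May 13, 2112 → Jun 13, 2112: 31 days (May has 31).
Jun 13, 2112 → Jul 13, 2112: 30 days (June has 30).
Jul 13, 2112 → Aug 13, 2112: 31 days (July has 31).
Aug 13, 2112 → Sep 13, 2112: 31 days (August has 31).
Sep 13, 2112 → Oct 5, 2112: 22 days.
Total: 5319 days.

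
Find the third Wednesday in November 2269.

November 17, 2269

November 1, 2269 is a Monday.
The first Wednesday is therefore November 3 (2 days later).
The third Wednesday is 3 + 2×7 = November 17.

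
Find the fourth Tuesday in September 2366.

September 1, 2366 is a Thursday.
The first Tuesday is therefore September 6 (5 days later).
The fourth Tuesday is 6 + 3×7 = September 27.

September 27, 2366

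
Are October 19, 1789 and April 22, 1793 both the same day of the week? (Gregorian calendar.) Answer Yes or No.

Yes

From Oct 19, 1789 to Apr 22, 1793 is 1281 days.
1281 mod 7 = 0, so they are the same weekday.
(Oct 19, 1789 is a Monday; Apr 22, 1793 is a Monday.)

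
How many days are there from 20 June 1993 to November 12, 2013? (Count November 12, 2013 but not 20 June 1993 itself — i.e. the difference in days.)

Jun 20, 1993 → Jun 20, 1994: 365 days.
Jun 20, 1994 → Jun 20, 1995: 365 days.
Jun 20, 1995 → Jun 20, 1996: 366 days (Feb 29, 1996 is in that span).
Jun 20, 1996 → Jun 20, 1997: 365 days.
Jun 20, 1997 → Jun 20, 1998: 365 days.
Jun 20, 1998 → Jun 20, 1999: 365 days.
Jun 20, 1999 → Jun 20, 2000: 366 days (Feb 29, 2000 is in that span).
Jun 20, 2000 → Jun 20, 2001: 365 days.
Jun 20, 2001 → Jun 20, 2002: 365 days.
Jun 20, 2002 → Jun 20, 2003: 365 days.
Jun 20, 2003 → Jun 20, 2004: 366 days (Feb 29, 2004 is in that span).
Jun 20, 2004 → Jun 20, 2005: 365 days.
Jun 20, 2005 → Jun 20, 2006: 365 days.
Jun 20, 2006 → Jun 20, 2007: 365 days.
Jun 20, 2007 → Jun 20, 2008: 366 days (Feb 29, 2008 is in that span).
Jun 20, 2008 → Jun 20, 2009: 365 days.
Jun 20, 2009 → Jun 20, 2010: 365 days.
Jun 20, 2010 → Jun 20, 2011: 365 days.
Jun 20, 2011 → Jun 20, 2012: 366 days (Feb 29, 2012 is in that span).
Jun 20, 2012 → Jun 20, 2013: 365 days.
Jun 20, 2013 → Jul 20, 2013: 30 days (June has 30).
Jul 20, 2013 → Aug 20, 2013: 31 days (July has 31).
Aug 20, 2013 → Sep 20, 2013: 31 days (August has 31).
Sep 20, 2013 → Oct 20, 2013: 30 days (September has 30).
Oct 20, 2013 → Nov 12, 2013: 23 days.
Total: 7450 days.

7450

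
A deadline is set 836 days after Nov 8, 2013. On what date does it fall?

February 22, 2016

+365 (one year) → Nov 8, 2014 (471 left).
+365 (one year) → Nov 8, 2015 (106 left).
Nov has 30 days: +23 → Dec 1, 2015 (83 left).
Dec has 31 days: +31 → Jan 1, 2016 (52 left).
Jan has 31 days: +31 → Feb 1, 2016 (21 left).
+21 → Feb 22, 2016.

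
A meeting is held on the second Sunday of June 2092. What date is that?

June 8, 2092

June 1, 2092 is a Sunday.
The first Sunday is therefore June 1 (same day).
The second Sunday is 1 + 1×7 = June 8.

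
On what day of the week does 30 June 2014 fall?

Doomsday rule: the anchor day for the 2000s is Tuesday. For year 14: 14÷12 = 1 r 2, and 2÷4 = 0, so 1+2+0 = 3.
Tuesday + 3 ≡ Friday — that's 2014's doomsday.
In June the doomsday date is Jun 6.
Jun 30 is 24 days after Jun 6; 24 mod 7 = 3, so Friday + 3 = Monday.

Monday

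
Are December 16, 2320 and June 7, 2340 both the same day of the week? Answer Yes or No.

From Dec 16, 2320 to Jun 7, 2340 is 7113 days.
7113 mod 7 = 1, so they are different weekdays.
(Dec 16, 2320 is a Thursday; Jun 7, 2340 is a Friday.)

No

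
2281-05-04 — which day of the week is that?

Doomsday rule: the anchor day for the 2200s is Friday. For year 81: 81÷12 = 6 r 9, and 9÷4 = 2, so 6+9+2 = 17.
Friday + 17 ≡ Monday — that's 2281's doomsday.
In May the doomsday date is May 9.
May 4 is 5 days before May 9; 5 mod 7 = 5, so Monday − 5 = Wednesday.

Wednesday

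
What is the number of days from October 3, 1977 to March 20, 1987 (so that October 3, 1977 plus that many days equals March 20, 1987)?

Oct 3, 1977 → Oct 3, 1978: 365 days.
Oct 3, 1978 → Oct 3, 1979: 365 days.
Oct 3, 1979 → Oct 3, 1980: 366 days (Feb 29, 1980 is in that span).
Oct 3, 1980 → Oct 3, 1981: 365 days.
Oct 3, 1981 → Oct 3, 1982: 365 days.
Oct 3, 1982 → Oct 3, 1983: 365 days.
Oct 3, 1983 → Oct 3, 1984: 366 days (Feb 29, 1984 is in that span).
Oct 3, 1984 → Oct 3, 1985: 365 days.
Oct 3, 1985 → Oct 3, 1986: 365 days.
Oct 3, 1986 → Nov 3, 1986: 31 days (October has 31).
Nov 3, 1986 → Dec 3, 1986: 30 days (November has 30).
Dec 3, 1986 → Jan 3, 1987: 31 days (December has 31).
Jan 3, 1987 → Feb 3, 1987: 31 days (January has 31).
Feb 3, 1987 → Mar 3, 1987: 28 days (February has 28).
Mar 3, 1987 → Mar 20, 1987: 17 days.
Total: 3455 days.

3455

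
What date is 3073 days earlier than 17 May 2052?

−366 (one year; includes Feb 29, 2052) → May 17, 2051 (2707 left).
−365 (one year) → May 17, 2050 (2342 left).
−365 (one year) → May 17, 2049 (1977 left).
−365 (one year) → May 17, 2048 (1612 left).
−366 (one year; includes Feb 29, 2048) → May 17, 2047 (1246 left).
−365 (one year) → May 17, 2046 (881 left).
−365 (one year) → May 17, 2045 (516 left).
−365 (one year) → May 17, 2044 (151 left).
−17 → Apr 30, 2044 (end of Apr, 30 days; 134 left).
−30 → Mar 31, 2044 (end of Mar, 31 days; 104 left).
−31 → Feb 29, 2044 (end of Feb, 29 days; 73 left).
−29 → Jan 31, 2044 (end of Jan, 31 days; 44 left).
−31 → Dec 31, 2043 (end of Dec, 31 days; 13 left).
−13 → Dec 18, 2043.

December 18, 2043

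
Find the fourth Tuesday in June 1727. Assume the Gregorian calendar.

June 24, 1727

June 1, 1727 is a Sunday.
The first Tuesday is therefore June 3 (2 days later).
The fourth Tuesday is 3 + 3×7 = June 24.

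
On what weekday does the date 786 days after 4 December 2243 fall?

First find the weekday of Dec 4, 2243. Doomsday rule: the anchor day for the 2200s is Friday. For year 43: 43÷12 = 3 r 7, and 7÷4 = 1, so 3+7+1 = 11.
Friday + 11 ≡ Tuesday — that's 2243's doomsday.
In December the doomsday date is Dec 12.
Dec 4 is 8 days before Dec 12; 8 mod 7 = 1, so Tuesday − 1 = Monday.
786 mod 7 = 2, so 786 days after a Monday is Monday + 2 = Wednesday.

Wednesday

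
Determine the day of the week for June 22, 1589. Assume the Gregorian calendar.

Doomsday rule: the anchor day for the 1500s is Wednesday. For year 89: 89÷12 = 7 r 5, and 5÷4 = 1, so 7+5+1 = 13.
Wednesday + 13 ≡ Tuesday — that's 1589's doomsday.
In June the doomsday date is Jun 6.
Jun 22 is 16 days after Jun 6; 16 mod 7 = 2, so Tuesday + 2 = Thursday.

Thursday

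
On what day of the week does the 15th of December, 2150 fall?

Tuesday

Doomsday rule: the anchor day for the 2100s is Sunday. For year 50: 50÷12 = 4 r 2, and 2÷4 = 0, so 4+2+0 = 6.
Sunday + 6 ≡ Saturday — that's 2150's doomsday.
In December the doomsday date is Dec 12.
Dec 15 is 3 days after Dec 12; 3 mod 7 = 3, so Saturday + 3 = Tuesday.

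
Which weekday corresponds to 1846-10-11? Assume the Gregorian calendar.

Sunday

Doomsday rule: the anchor day for the 1800s is Friday. For year 46: 46÷12 = 3 r 10, and 10÷4 = 2, so 3+10+2 = 15.
Friday + 15 ≡ Saturday — that's 1846's doomsday.
In October the doomsday date is Oct 10.
Oct 11 is 1 day after Oct 10; 1 mod 7 = 1, so Saturday + 1 = Sunday.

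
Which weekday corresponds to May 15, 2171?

Wednesday

Doomsday rule: the anchor day for the 2100s is Sunday. For year 71: 71÷12 = 5 r 11, and 11÷4 = 2, so 5+11+2 = 18.
Sunday + 18 ≡ Thursday — that's 2171's doomsday.
In May the doomsday date is May 9.
May 15 is 6 days after May 9; 6 mod 7 = 6, so Thursday + 6 = Wednesday.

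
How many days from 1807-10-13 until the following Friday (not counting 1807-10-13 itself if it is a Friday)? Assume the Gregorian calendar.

3

Oct 13, 1807 is a Tuesday.
From Tuesday to the next Friday is 3 days.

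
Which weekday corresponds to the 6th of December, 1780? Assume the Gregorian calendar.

Doomsday rule: the anchor day for the 1700s is Sunday. For year 80: 80÷12 = 6 r 8, and 8÷4 = 2, so 6+8+2 = 16.
Sunday + 16 ≡ Tuesday — that's 1780's doomsday.
In December the doomsday date is Dec 12.
Dec 6 is 6 days before Dec 12; 6 mod 7 = 6, so Tuesday − 6 = Wednesday.

Wednesday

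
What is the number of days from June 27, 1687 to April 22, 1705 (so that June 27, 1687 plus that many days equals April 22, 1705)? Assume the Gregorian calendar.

Jun 27, 1687 → Jun 27, 1688: 366 days (Feb 29, 1688 is in that span).
Jun 27, 1688 → Jun 27, 1689: 365 days.
Jun 27, 1689 → Jun 27, 1690: 365 days.
Jun 27, 1690 → Jun 27, 1691: 365 days.
Jun 27, 1691 → Jun 27, 1692: 366 days (Feb 29, 1692 is in that span).
Jun 27, 1692 → Jun 27, 1693: 365 days.
Jun 27, 1693 → Jun 27, 1694: 365 days.
Jun 27, 1694 → Jun 27, 1695: 365 days.
Jun 27, 1695 → Jun 27, 1696: 366 days (Feb 29, 1696 is in that span).
Jun 27, 1696 → Jun 27, 1697: 365 days.
Jun 27, 1697 → Jun 27, 1698: 365 days.
Jun 27, 1698 → Jun 27, 1699: 365 days.
Jun 27, 1699 → Jun 27, 1700: 365 days.
Jun 27, 1700 → Jun 27, 1701: 365 days.
Jun 27, 1701 → Jun 27, 1702: 365 days.
Jun 27, 1702 → Jun 27, 1703: 365 days.
Jun 27, 1703 → Jun 27, 1704: 366 days (Feb 29, 1704 is in that span).
Jun 27, 1704 → Jul 27, 1704: 30 days (June has 30).
Jul 27, 1704 → Aug 27, 1704: 31 days (July has 31).
Aug 27, 1704 → Sep 27, 1704: 31 days (August has 31).
Sep 27, 1704 → Oct 27, 1704: 30 days (September has 30).
Oct 27, 1704 → Nov 27, 1704: 31 days (October has 31).
Nov 27, 1704 → Dec 27, 1704: 30 days (November has 30).
Dec 27, 1704 → Jan 27, 1705: 31 days (December has 31).
Jan 27, 1705 → Feb 27, 1705: 31 days (January has 31).
Feb 27, 1705 → Mar 27, 1705: 28 days (February has 28).
Mar 27, 1705 → Apr 22, 1705: 26 days.
Total: 6508 days.

6508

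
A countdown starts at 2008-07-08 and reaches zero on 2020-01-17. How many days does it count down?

4210

Jul 8, 2008 → Jul 8, 2009: 365 days.
Jul 8, 2009 → Jul 8, 2010: 365 days.
Jul 8, 2010 → Jul 8, 2011: 365 days.
Jul 8, 2011 → Jul 8, 2012: 366 days (Feb 29, 2012 is in that span).
Jul 8, 2012 → Jul 8, 2013: 365 days.
Jul 8, 2013 → Jul 8, 2014: 365 days.
Jul 8, 2014 → Jul 8, 2015: 365 days.
Jul 8, 2015 → Jul 8, 2016: 366 days (Feb 29, 2016 is in that span).
Jul 8, 2016 → Jul 8, 2017: 365 days.
Jul 8, 2017 → Jul 8, 2018: 365 days.
Jul 8, 2018 → Jul 8, 2019: 365 days.
Jul 8, 2019 → Aug 8, 2019: 31 days (July has 31).
Aug 8, 2019 → Sep 8, 2019: 31 days (August has 31).
Sep 8, 2019 → Oct 8, 2019: 30 days (September has 30).
Oct 8, 2019 → Nov 8, 2019: 31 days (October has 31).
Nov 8, 2019 → Dec 8, 2019: 30 days (November has 30).
Dec 8, 2019 → Jan 8, 2020: 31 days (December has 31).
Jan 8, 2020 → Jan 17, 2020: 9 days.
Total: 4210 days.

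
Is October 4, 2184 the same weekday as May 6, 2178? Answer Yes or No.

No

From May 6, 2178 to Oct 4, 2184 is 2343 days.
2343 mod 7 = 5, so they are different weekdays.
(May 6, 2178 is a Wednesday; Oct 4, 2184 is a Monday.)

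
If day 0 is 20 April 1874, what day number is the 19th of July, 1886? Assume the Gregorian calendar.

Apr 20, 1874 → Apr 20, 1875: 365 days.
Apr 20, 1875 → Apr 20, 1876: 366 days (Feb 29, 1876 is in that span).
Apr 20, 1876 → Apr 20, 1877: 365 days.
Apr 20, 1877 → Apr 20, 1878: 365 days.
Apr 20, 1878 → Apr 20, 1879: 365 days.
Apr 20, 1879 → Apr 20, 1880: 366 days (Feb 29, 1880 is in that span).
Apr 20, 1880 → Apr 20, 1881: 365 days.
Apr 20, 1881 → Apr 20, 1882: 365 days.
Apr 20, 1882 → Apr 20, 1883: 365 days.
Apr 20, 1883 → Apr 20, 1884: 366 days (Feb 29, 1884 is in that span).
Apr 20, 1884 → Apr 20, 1885: 365 days.
Apr 20, 1885 → Apr 20, 1886: 365 days.
Apr 20, 1886 → May 20, 1886: 30 days (April has 30).
May 20, 1886 → Jun 20, 1886: 31 days (May has 31).
Jun 20, 1886 → Jul 19, 1886: 29 days.
Total: 4473 days.

4473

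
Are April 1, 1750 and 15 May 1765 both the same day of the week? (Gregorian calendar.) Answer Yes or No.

Yes

From Apr 1, 1750 to May 15, 1765 is 5523 days.
5523 mod 7 = 0, so they are the same weekday.
(Apr 1, 1750 is a Wednesday; May 15, 1765 is a Wednesday.)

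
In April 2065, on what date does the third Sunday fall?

April 19, 2065

April 1, 2065 is a Wednesday.
The first Sunday is therefore April 5 (4 days later).
The third Sunday is 5 + 2×7 = April 19.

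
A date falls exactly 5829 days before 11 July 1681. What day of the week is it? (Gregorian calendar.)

Jul 11, 1681 is a Friday.
5829 mod 7 = 5, so 5829 days before a Friday is Friday − 5 = Sunday.

Sunday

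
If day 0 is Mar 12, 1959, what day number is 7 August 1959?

148

Mar 12, 1959 → Apr 12, 1959: 31 days (March has 31).
Apr 12, 1959 → May 12, 1959: 30 days (April has 30).
May 12, 1959 → Jun 12, 1959: 31 days (May has 31).
Jun 12, 1959 → Jul 12, 1959: 30 days (June has 30).
Jul 12, 1959 → Aug 7, 1959: 26 days.
Total: 148 days.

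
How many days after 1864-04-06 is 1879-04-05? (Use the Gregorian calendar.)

5477

Apr 6, 1864 → Apr 6, 1865: 365 days.
Apr 6, 1865 → Apr 6, 1866: 365 days.
Apr 6, 1866 → Apr 6, 1867: 365 days.
Apr 6, 1867 → Apr 6, 1868: 366 days (Feb 29, 1868 is in that span).
Apr 6, 1868 → Apr 6, 1869: 365 days.
Apr 6, 1869 → Apr 6, 1870: 365 days.
Apr 6, 1870 → Apr 6, 1871: 365 days.
Apr 6, 1871 → Apr 6, 1872: 366 days (Feb 29, 1872 is in that span).
Apr 6, 1872 → Apr 6, 1873: 365 days.
Apr 6, 1873 → Apr 6, 1874: 365 days.
Apr 6, 1874 → Apr 6, 1875: 365 days.
Apr 6, 1875 → Apr 6, 1876: 366 days (Feb 29, 1876 is in that span).
Apr 6, 1876 → Apr 6, 1877: 365 days.
Apr 6, 1877 → Apr 6, 1878: 365 days.
Apr 6, 1878 → May 6, 1878: 30 days (April has 30).
May 6, 1878 → Jun 6, 1878: 31 days (May has 31).
Jun 6, 1878 → Jul 6, 1878: 30 days (June has 30).
Jul 6, 1878 → Aug 6, 1878: 31 days (July has 31).
Aug 6, 1878 → Sep 6, 1878: 31 days (August has 31).
Sep 6, 1878 → Oct 6, 1878: 30 days (September has 30).
Oct 6, 1878 → Nov 6, 1878: 31 days (October has 31).
Nov 6, 1878 → Dec 6, 1878: 30 days (November has 30).
Dec 6, 1878 → Jan 6, 1879: 31 days (December has 31).
Jan 6, 1879 → Feb 6, 1879: 31 days (January has 31).
Feb 6, 1879 → Mar 6, 1879: 28 days (February has 28).
Mar 6, 1879 → Apr 5, 1879: 30 days.
Total: 5477 days.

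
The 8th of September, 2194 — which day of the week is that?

Monday

Doomsday rule: the anchor day for the 2100s is Sunday. For year 94: 94÷12 = 7 r 10, and 10÷4 = 2, so 7+10+2 = 19.
Sunday + 19 ≡ Friday — that's 2194's doomsday.
In September the doomsday date is Sep 5.
Sep 8 is 3 days after Sep 5; 3 mod 7 = 3, so Friday + 3 = Monday.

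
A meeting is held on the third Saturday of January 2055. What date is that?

January 1, 2055 is a Friday.
The first Saturday is therefore January 2 (1 days later).
The third Saturday is 2 + 2×7 = January 16.

January 16, 2055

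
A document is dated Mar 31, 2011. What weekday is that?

Thursday

Doomsday rule: the anchor day for the 2000s is Tuesday. For year 11: 11÷12 = 0 r 11, and 11÷4 = 2, so 0+11+2 = 13.
Tuesday + 13 ≡ Monday — that's 2011's doomsday.
In March the doomsday date is Mar 14.
Mar 31 is 17 days after Mar 14; 17 mod 7 = 3, so Monday + 3 = Thursday.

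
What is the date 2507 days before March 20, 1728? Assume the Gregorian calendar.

−366 (one year; includes Feb 29, 1728) → Mar 20, 1727 (2141 left).
−365 (one year) → Mar 20, 1726 (1776 left).
−365 (one year) → Mar 20, 1725 (1411 left).
−365 (one year) → Mar 20, 1724 (1046 left).
−366 (one year; includes Feb 29, 1724) → Mar 20, 1723 (680 left).
−365 (one year) → Mar 20, 1722 (315 left).
−20 → Feb 28, 1722 (end of Feb, 28 days; 295 left).
−28 → Jan 31, 1722 (end of Jan, 31 days; 267 left).
−31 → Dec 31, 1721 (end of Dec, 31 days; 236 left).
−31 → Nov 30, 1721 (end of Nov, 30 days; 205 left).
−30 → Oct 31, 1721 (end of Oct, 31 days; 175 left).
−31 → Sep 30, 1721 (end of Sep, 30 days; 144 left).
−30 → Aug 31, 1721 (end of Aug, 31 days; 114 left).
−31 → Jul 31, 1721 (end of Jul, 31 days; 83 left).
−31 → Jun 30, 1721 (end of Jun, 30 days; 52 left).
−30 → May 31, 1721 (end of May, 31 days; 22 left).
−22 → May 9, 1721.

May 9, 1721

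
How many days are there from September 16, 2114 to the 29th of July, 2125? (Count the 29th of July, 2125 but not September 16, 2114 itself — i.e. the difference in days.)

Sep 16, 2114 → Sep 16, 2115: 365 days.
Sep 16, 2115 → Sep 16, 2116: 366 days (Feb 29, 2116 is in that span).
Sep 16, 2116 → Sep 16, 2117: 365 days.
Sep 16, 2117 → Sep 16, 2118: 365 days.
Sep 16, 2118 → Sep 16, 2119: 365 days.
Sep 16, 2119 → Sep 16, 2120: 366 days (Feb 29, 2120 is in that span).
Sep 16, 2120 → Sep 16, 2121: 365 days.
Sep 16, 2121 → Sep 16, 2122: 365 days.
Sep 16, 2122 → Sep 16, 2123: 365 days.
Sep 16, 2123 → Sep 16, 2124: 366 days (Feb 29, 2124 is in that span).
Sep 16, 2124 → Oct 16, 2124: 30 days (September has 30).
Oct 16, 2124 → Nov 16, 2124: 31 days (October has 31).
Nov 16, 2124 → Dec 16, 2124: 30 days (November has 30).
Dec 16, 2124 → Jan 16, 2125: 31 days (December has 31).
Jan 16, 2125 → Feb 16, 2125: 31 days (January has 31).
Feb 16, 2125 → Mar 16, 2125: 28 days (February has 28).
Mar 16, 2125 → Apr 16, 2125: 31 days (March has 31).
Apr 16, 2125 → May 16, 2125: 30 days (April has 30).
May 16, 2125 → Jun 16, 2125: 31 days (May has 31).
Jun 16, 2125 → Jul 16, 2125: 30 days (June has 30).
Jul 16, 2125 → Jul 29, 2125: 13 days.
Total: 3969 days.

3969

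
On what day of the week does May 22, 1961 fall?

Doomsday rule: the anchor day for the 1900s is Wednesday. For year 61: 61÷12 = 5 r 1, and 1÷4 = 0, so 5+1+0 = 6.
Wednesday + 6 ≡ Tuesday — that's 1961's doomsday.
In May the doomsday date is May 9.
May 22 is 13 days after May 9; 13 mod 7 = 6, so Tuesday + 6 = Monday.

Monday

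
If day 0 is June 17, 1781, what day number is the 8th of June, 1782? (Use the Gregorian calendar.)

356

Jun 17, 1781 → Jul 17, 1781: 30 days (June has 30).
Jul 17, 1781 → Aug 17, 1781: 31 days (July has 31).
Aug 17, 1781 → Sep 17, 1781: 31 days (August has 31).
Sep 17, 1781 → Oct 17, 1781: 30 days (September has 30).
Oct 17, 1781 → Nov 17, 1781: 31 days (October has 31).
Nov 17, 1781 → Dec 17, 1781: 30 days (November has 30).
Dec 17, 1781 → Jan 17, 1782: 31 days (December has 31).
Jan 17, 1782 → Feb 17, 1782: 31 days (January has 31).
Feb 17, 1782 → Mar 17, 1782: 28 days (February has 28).
Mar 17, 1782 → Apr 17, 1782: 31 days (March has 31).
Apr 17, 1782 → May 17, 1782: 30 days (April has 30).
May 17, 1782 → Jun 8, 1782: 22 days.
Total: 356 days.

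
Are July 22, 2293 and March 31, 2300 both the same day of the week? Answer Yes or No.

Yes

From Jul 22, 2293 to Mar 31, 2300 is 2443 days.
2443 mod 7 = 0, so they are the same weekday.
(Jul 22, 2293 is a Saturday; Mar 31, 2300 is a Saturday.)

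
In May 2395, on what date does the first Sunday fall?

May 1, 2395 is a Monday.
The first Sunday is therefore May 7 (6 days later).

May 7, 2395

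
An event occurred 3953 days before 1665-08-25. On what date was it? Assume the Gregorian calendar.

October 29, 1654

−365 (one year) → Aug 25, 1664 (3588 left).
−366 (one year; includes Feb 29, 1664) → Aug 25, 1663 (3222 left).
−365 (one year) → Aug 25, 1662 (2857 left).
−365 (one year) → Aug 25, 1661 (2492 left).
−365 (one year) → Aug 25, 1660 (2127 left).
−366 (one year; includes Feb 29, 1660) → Aug 25, 1659 (1761 left).
−365 (one year) → Aug 25, 1658 (1396 left).
−365 (one year) → Aug 25, 1657 (1031 left).
−365 (one year) → Aug 25, 1656 (666 left).
−366 (one year; includes Feb 29, 1656) → Aug 25, 1655 (300 left).
−25 → Jul 31, 1655 (end of Jul, 31 days; 275 left).
−31 → Jun 30, 1655 (end of Jun, 30 days; 244 left).
−30 → May 31, 1655 (end of May, 31 days; 214 left).
−31 → Apr 30, 1655 (end of Apr, 30 days; 183 left).
−30 → Mar 31, 1655 (end of Mar, 31 days; 153 left).
−31 → Feb 28, 1655 (end of Feb, 28 days; 122 left).
−28 → Jan 31, 1655 (end of Jan, 31 days; 94 left).
−31 → Dec 31, 1654 (end of Dec, 31 days; 63 left).
−31 → Nov 30, 1654 (end of Nov, 30 days; 32 left).
−30 → Oct 31, 1654 (end of Oct, 31 days; 2 left).
−2 → Oct 29, 1654.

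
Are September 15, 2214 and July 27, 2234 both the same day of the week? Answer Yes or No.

No

From Sep 15, 2214 to Jul 27, 2234 is 7255 days.
7255 mod 7 = 3, so they are different weekdays.
(Sep 15, 2214 is a Thursday; Jul 27, 2234 is a Sunday.)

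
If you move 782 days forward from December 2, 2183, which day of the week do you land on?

Sunday

First find the weekday of Dec 2, 2183. Doomsday rule: the anchor day for the 2100s is Sunday. For year 83: 83÷12 = 6 r 11, and 11÷4 = 2, so 6+11+2 = 19.
Sunday + 19 ≡ Friday — that's 2183's doomsday.
In December the doomsday date is Dec 12.
Dec 2 is 10 days before Dec 12; 10 mod 7 = 3, so Friday − 3 = Tuesday.
782 mod 7 = 5, so 782 days after a Tuesday is Tuesday + 5 = Sunday.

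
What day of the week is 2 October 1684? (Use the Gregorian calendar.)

Doomsday rule: the anchor day for the 1600s is Tuesday. For year 84: 84÷12 = 7 r 0, and 0÷4 = 0, so 7+0+0 = 7.
Tuesday + 7 ≡ Tuesday — that's 1684's doomsday.
In October the doomsday date is Oct 10.
Oct 2 is 8 days before Oct 10; 8 mod 7 = 1, so Tuesday − 1 = Monday.

Monday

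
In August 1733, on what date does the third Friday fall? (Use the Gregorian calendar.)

August 1, 1733 is a Saturday.
The first Friday is therefore August 7 (6 days later).
The third Friday is 7 + 2×7 = August 21.

August 21, 1733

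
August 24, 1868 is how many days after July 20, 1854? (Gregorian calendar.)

5149

Jul 20, 1854 → Jul 20, 1855: 365 days.
Jul 20, 1855 → Jul 20, 1856: 366 days (Feb 29, 1856 is in that span).
Jul 20, 1856 → Jul 20, 1857: 365 days.
Jul 20, 1857 → Jul 20, 1858: 365 days.
Jul 20, 1858 → Jul 20, 1859: 365 days.
Jul 20, 1859 → Jul 20, 1860: 366 days (Feb 29, 1860 is in that span).
Jul 20, 1860 → Jul 20, 1861: 365 days.
Jul 20, 1861 → Jul 20, 1862: 365 days.
Jul 20, 1862 → Jul 20, 1863: 365 days.
Jul 20, 1863 → Jul 20, 1864: 366 days (Feb 29, 1864 is in that span).
Jul 20, 1864 → Jul 20, 1865: 365 days.
Jul 20, 1865 → Jul 20, 1866: 365 days.
Jul 20, 1866 → Jul 20, 1867: 365 days.
Jul 20, 1867 → Jul 20, 1868: 366 days (Feb 29, 1868 is in that span).
Jul 20, 1868 → Aug 20, 1868: 31 days (July has 31).
Aug 20, 1868 → Aug 24, 1868: 4 days.
Total: 5149 days.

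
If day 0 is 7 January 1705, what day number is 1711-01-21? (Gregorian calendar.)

2205

Jan 7, 1705 → Jan 7, 1706: 365 days.
Jan 7, 1706 → Jan 7, 1707: 365 days.
Jan 7, 1707 → Jan 7, 1708: 365 days.
Jan 7, 1708 → Jan 7, 1709: 366 days (Feb 29, 1708 is in that span).
Jan 7, 1709 → Jan 7, 1710: 365 days.
Jan 7, 1710 → Feb 7, 1710: 31 days (January has 31).
Feb 7, 1710 → Mar 7, 1710: 28 days (February has 28).
Mar 7, 1710 → Apr 7, 1710: 31 days (March has 31).
Apr 7, 1710 → May 7, 1710: 30 days (April has 30).
May 7, 1710 → Jun 7, 1710: 31 days (May has 31).
Jun 7, 1710 → Jul 7, 1710: 30 days (June has 30).
Jul 7, 1710 → Aug 7, 1710: 31 days (July has 31).
Aug 7, 1710 → Sep 7, 1710: 31 days (August has 31).
Sep 7, 1710 → Oct 7, 1710: 30 days (September has 30).
Oct 7, 1710 → Nov 7, 1710: 31 days (October has 31).
Nov 7, 1710 → Dec 7, 1710: 30 days (November has 30).
Dec 7, 1710 → Jan 7, 1711: 31 days (December has 31).
Jan 7, 1711 → Jan 21, 1711: 14 days.
Total: 2205 days.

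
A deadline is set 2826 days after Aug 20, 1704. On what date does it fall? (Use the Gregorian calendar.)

+365 (one year) → Aug 20, 1705 (2461 left).
+365 (one year) → Aug 20, 1706 (2096 left).
+365 (one year) → Aug 20, 1707 (1731 left).
+366 (one year; includes Feb 29, 1708) → Aug 20, 1708 (1365 left).
+365 (one year) → Aug 20, 1709 (1000 left).
+365 (one year) → Aug 20, 1710 (635 left).
+365 (one year) → Aug 20, 1711 (270 left).
Aug has 31 days: +12 → Sep 1, 1711 (258 left).
Sep has 30 days: +30 → Oct 1, 1711 (228 left).
Oct has 31 days: +31 → Nov 1, 1711 (197 left).
Nov has 30 days: +30 → Dec 1, 1711 (167 left).
Dec has 31 days: +31 → Jan 1, 1712 (136 left).
Jan has 31 days: +31 → Feb 1, 1712 (105 left).
Feb has 29 days: +29 → Mar 1, 1712 (76 left).
Mar has 31 days: +31 → Apr 1, 1712 (45 left).
Apr has 30 days: +30 → May 1, 1712 (15 left).
+15 → May 16, 1712.

May 16, 1712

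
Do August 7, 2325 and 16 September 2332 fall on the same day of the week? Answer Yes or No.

Yes

From Aug 7, 2325 to Sep 16, 2332 is 2597 days.
2597 mod 7 = 0, so they are the same weekday.
(Aug 7, 2325 is a Friday; Sep 16, 2332 is a Friday.)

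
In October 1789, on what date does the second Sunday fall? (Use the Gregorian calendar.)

October 11, 1789

October 1, 1789 is a Thursday.
The first Sunday is therefore October 4 (3 days later).
The second Sunday is 4 + 1×7 = October 11.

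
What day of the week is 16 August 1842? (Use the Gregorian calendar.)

Doomsday rule: the anchor day for the 1800s is Friday. For year 42: 42÷12 = 3 r 6, and 6÷4 = 1, so 3+6+1 = 10.
Friday + 10 ≡ Monday — that's 1842's doomsday.
In August the doomsday date is Aug 8.
Aug 16 is 8 days after Aug 8; 8 mod 7 = 1, so Monday + 1 = Tuesday.

Tuesday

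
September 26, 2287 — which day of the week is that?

Monday

Doomsday rule: the anchor day for the 2200s is Friday. For year 87: 87÷12 = 7 r 3, and 3÷4 = 0, so 7+3+0 = 10.
Friday + 10 ≡ Monday — that's 2287's doomsday.
In September the doomsday date is Sep 5.
Sep 26 is 21 days after Sep 5; 21 mod 7 = 0, so Monday + 0 = Monday.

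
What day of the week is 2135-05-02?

Doomsday rule: the anchor day for the 2100s is Sunday. For year 35: 35÷12 = 2 r 11, and 11÷4 = 2, so 2+11+2 = 15.
Sunday + 15 ≡ Monday — that's 2135's doomsday.
In May the doomsday date is May 9.
May 2 is 7 days before May 9; 7 mod 7 = 0, so Monday − 0 = Monday.

Monday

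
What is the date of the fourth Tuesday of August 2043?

August 1, 2043 is a Saturday.
The first Tuesday is therefore August 4 (3 days later).
The fourth Tuesday is 4 + 3×7 = August 25.

August 25, 2043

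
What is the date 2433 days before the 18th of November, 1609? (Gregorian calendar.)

March 22, 1603

−365 (one year) → Nov 18, 1608 (2068 left).
−366 (one year; includes Feb 29, 1608) → Nov 18, 1607 (1702 left).
−365 (one year) → Nov 18, 1606 (1337 left).
−365 (one year) → Nov 18, 1605 (972 left).
−365 (one year) → Nov 18, 1604 (607 left).
−366 (one year; includes Feb 29, 1604) → Nov 18, 1603 (241 left).
−18 → Oct 31, 1603 (end of Oct, 31 days; 223 left).
−31 → Sep 30, 1603 (end of Sep, 30 days; 192 left).
−30 → Aug 31, 1603 (end of Aug, 31 days; 162 left).
−31 → Jul 31, 1603 (end of Jul, 31 days; 131 left).
−31 → Jun 30, 1603 (end of Jun, 30 days; 100 left).
−30 → May 31, 1603 (end of May, 31 days; 70 left).
−31 → Apr 30, 1603 (end of Apr, 30 days; 39 left).
−30 → Mar 31, 1603 (end of Mar, 31 days; 9 left).
−9 → Mar 22, 1603.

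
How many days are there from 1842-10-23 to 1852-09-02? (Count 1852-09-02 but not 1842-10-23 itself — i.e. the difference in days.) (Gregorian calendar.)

Oct 23, 1842 → Oct 23, 1843: 365 days.
Oct 23, 1843 → Oct 23, 1844: 366 days (Feb 29, 1844 is in that span).
Oct 23, 1844 → Oct 23, 1845: 365 days.
Oct 23, 1845 → Oct 23, 1846: 365 days.
Oct 23, 1846 → Oct 23, 1847: 365 days.
Oct 23, 1847 → Oct 23, 1848: 366 days (Feb 29, 1848 is in that span).
Oct 23, 1848 → Oct 23, 1849: 365 days.
Oct 23, 1849 → Oct 23, 1850: 365 days.
Oct 23, 1850 → Oct 23, 1851: 365 days.
Oct 23, 1851 → Nov 23, 1851: 31 days (October has 31).
Nov 23, 1851 → Dec 23, 1851: 30 days (November has 30).
Dec 23, 1851 → Jan 23, 1852: 31 days (December has 31).
Jan 23, 1852 → Feb 23, 1852: 31 days (January has 31).
Feb 23, 1852 → Mar 23, 1852: 29 days (February has 29).
Mar 23, 1852 → Apr 23, 1852: 31 days (March has 31).
Apr 23, 1852 → May 23, 1852: 30 days (April has 30).
May 23, 1852 → Jun 23, 1852: 31 days (May has 31).
Jun 23, 1852 → Jul 23, 1852: 30 days (June has 30).
Jul 23, 1852 → Aug 23, 1852: 31 days (July has 31).
Aug 23, 1852 → Sep 2, 1852: 10 days.
Total: 3602 days.

3602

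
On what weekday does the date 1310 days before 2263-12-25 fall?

Thursday

Dec 25, 2263 is a Friday.
1310 mod 7 = 1, so 1310 days before a Friday is Friday − 1 = Thursday.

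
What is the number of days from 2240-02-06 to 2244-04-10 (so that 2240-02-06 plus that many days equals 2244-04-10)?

1525

Feb 6, 2240 → Feb 6, 2241: 366 days (Feb 29, 2240 is in that span).
Feb 6, 2241 → Feb 6, 2242: 365 days.
Feb 6, 2242 → Feb 6, 2243: 365 days.
Feb 6, 2243 → Feb 6, 2244: 365 days.
Feb 6, 2244 → Mar 6, 2244: 29 days (February has 29).
Mar 6, 2244 → Apr 6, 2244: 31 days (March has 31).
Apr 6, 2244 → Apr 10, 2244: 4 days.
Total: 1525 days.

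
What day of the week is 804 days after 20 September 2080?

Thursday

First find the weekday of Sep 20, 2080. Doomsday rule: the anchor day for the 2000s is Tuesday. For year 80: 80÷12 = 6 r 8, and 8÷4 = 2, so 6+8+2 = 16.
Tuesday + 16 ≡ Thursday — that's 2080's doomsday.
In September the doomsday date is Sep 5.
Sep 20 is 15 days after Sep 5; 15 mod 7 = 1, so Thursday + 1 = Friday.
804 mod 7 = 6, so 804 days after a Friday is Friday + 6 = Thursday.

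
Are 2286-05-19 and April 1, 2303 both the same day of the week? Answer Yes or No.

From May 19, 2286 to Apr 1, 2303 is 6160 days.
6160 mod 7 = 0, so they are the same weekday.
(May 19, 2286 is a Wednesday; Apr 1, 2303 is a Wednesday.)

Yes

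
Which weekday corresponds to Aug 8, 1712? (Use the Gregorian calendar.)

Doomsday rule: the anchor day for the 1700s is Sunday. For year 12: 12÷12 = 1 r 0, and 0÷4 = 0, so 1+0+0 = 1.
Sunday + 1 ≡ Monday — that's 1712's doomsday.
In August the doomsday date is Aug 8.
Aug 8 is the doomsday itself: Monday.

Monday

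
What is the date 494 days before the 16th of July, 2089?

−365 (one year) → Jul 16, 2088 (129 left).
−16 → Jun 30, 2088 (end of Jun, 30 days; 113 left).
−30 → May 31, 2088 (end of May, 31 days; 83 left).
−31 → Apr 30, 2088 (end of Apr, 30 days; 52 left).
−30 → Mar 31, 2088 (end of Mar, 31 days; 22 left).
−22 → Mar 9, 2088.

March 9, 2088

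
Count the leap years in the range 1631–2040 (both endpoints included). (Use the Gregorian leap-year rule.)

Multiples of 4 in [1631,2040]: 103.
Of those, multiples of 100: 4 (not leap unless ÷400).
Multiples of 400: 1.
Leap years = 103 − 4 + 1 = 100.

100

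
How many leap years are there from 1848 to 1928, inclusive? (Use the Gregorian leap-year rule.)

Multiples of 4 in [1848,1928]: 21.
Of those, multiples of 100: 1 (not leap unless ÷400).
Multiples of 400: 0.
Leap years = 21 − 1 + 0 = 20.

20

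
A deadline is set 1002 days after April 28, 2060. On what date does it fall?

+365 (one year) → Apr 28, 2061 (637 left).
+365 (one year) → Apr 28, 2062 (272 left).
Apr has 30 days: +3 → May 1, 2062 (269 left).
May has 31 days: +31 → Jun 1, 2062 (238 left).
Jun has 30 days: +30 → Jul 1, 2062 (208 left).
Jul has 31 days: +31 → Aug 1, 2062 (177 left).
Aug has 31 days: +31 → Sep 1, 2062 (146 left).
Sep has 30 days: +30 → Oct 1, 2062 (116 left).
Oct has 31 days: +31 → Nov 1, 2062 (85 left).
Nov has 30 days: +30 → Dec 1, 2062 (55 left).
Dec has 31 days: +31 → Jan 1, 2063 (24 left).
+24 → Jan 25, 2063.

January 25, 2063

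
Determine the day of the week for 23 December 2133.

Wednesday

Doomsday rule: the anchor day for the 2100s is Sunday. For year 33: 33÷12 = 2 r 9, and 9÷4 = 2, so 2+9+2 = 13.
Sunday + 13 ≡ Saturday — that's 2133's doomsday.
In December the doomsday date is Dec 12.
Dec 23 is 11 days after Dec 12; 11 mod 7 = 4, so Saturday + 4 = Wednesday.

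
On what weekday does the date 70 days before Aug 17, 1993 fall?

Tuesday

Aug 17, 1993 is a Tuesday.
70 mod 7 = 0, so 70 days before a Tuesday is Tuesday − 0 = Tuesday.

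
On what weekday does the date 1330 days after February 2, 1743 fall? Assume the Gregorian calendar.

First find the weekday of Feb 2, 1743. Doomsday rule: the anchor day for the 1700s is Sunday. For year 43: 43÷12 = 3 r 7, and 7÷4 = 1, so 3+7+1 = 11.
Sunday + 11 ≡ Thursday — that's 1743's doomsday.
In February the doomsday date is Feb 28 (1743 is not a leap year).
Feb 2 is 26 days before Feb 28; 26 mod 7 = 5, so Thursday − 5 = Saturday.
1330 mod 7 = 0, so 1330 days after a Saturday is Saturday + 0 = Saturday.

Saturday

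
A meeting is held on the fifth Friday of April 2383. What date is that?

April 29, 2383

April 1, 2383 is a Friday.
The first Friday is therefore April 1 (same day).
The fifth Friday is 1 + 4×7 = April 29.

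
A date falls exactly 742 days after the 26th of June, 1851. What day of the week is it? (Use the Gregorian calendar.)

First find the weekday of Jun 26, 1851. Doomsday rule: the anchor day for the 1800s is Friday. For year 51: 51÷12 = 4 r 3, and 3÷4 = 0, so 4+3+0 = 7.
Friday + 7 ≡ Friday — that's 1851's doomsday.
In June the doomsday date is Jun 6.
Jun 26 is 20 days after Jun 6; 20 mod 7 = 6, so Friday + 6 = Thursday.
742 mod 7 = 0, so 742 days after a Thursday is Thursday + 0 = Thursday.

Thursday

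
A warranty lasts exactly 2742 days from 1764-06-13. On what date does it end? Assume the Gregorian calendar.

December 16, 1771

+365 (one year) → Jun 13, 1765 (2377 left).
+365 (one year) → Jun 13, 1766 (2012 left).
+365 (one year) → Jun 13, 1767 (1647 left).
+366 (one year; includes Feb 29, 1768) → Jun 13, 1768 (1281 left).
+365 (one year) → Jun 13, 1769 (916 left).
+365 (one year) → Jun 13, 1770 (551 left).
+365 (one year) → Jun 13, 1771 (186 left).
Jun has 30 days: +18 → Jul 1, 1771 (168 left).
Jul has 31 days: +31 → Aug 1, 1771 (137 left).
Aug has 31 days: +31 → Sep 1, 1771 (106 left).
Sep has 30 days: +30 → Oct 1, 1771 (76 left).
Oct has 31 days: +31 → Nov 1, 1771 (45 left).
Nov has 30 days: +30 → Dec 1, 1771 (15 left).
+15 → Dec 16, 1771.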